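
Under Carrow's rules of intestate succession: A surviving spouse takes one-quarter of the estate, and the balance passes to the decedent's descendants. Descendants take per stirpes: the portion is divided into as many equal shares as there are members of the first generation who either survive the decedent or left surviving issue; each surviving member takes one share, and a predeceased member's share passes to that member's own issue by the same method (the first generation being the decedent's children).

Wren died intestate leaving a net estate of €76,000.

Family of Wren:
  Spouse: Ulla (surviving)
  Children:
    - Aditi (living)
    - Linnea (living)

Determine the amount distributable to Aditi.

Ulla takes one-quarter of €76,000 = €19,000. The remaining €57,000 passes to the descendants.
The descendants' portion (€57,000) is divided into 2 shares of €28,500: Aditi and Linnea each take €28,500.

Aditi receives €28,500.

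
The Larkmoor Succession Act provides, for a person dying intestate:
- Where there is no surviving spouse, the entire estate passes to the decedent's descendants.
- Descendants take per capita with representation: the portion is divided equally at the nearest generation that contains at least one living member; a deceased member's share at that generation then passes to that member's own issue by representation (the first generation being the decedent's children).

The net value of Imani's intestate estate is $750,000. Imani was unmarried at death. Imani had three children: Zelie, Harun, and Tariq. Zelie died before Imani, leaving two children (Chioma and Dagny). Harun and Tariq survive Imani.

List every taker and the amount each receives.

Chioma: $125,000; Dagny: $125,000; Harun: $250,000; Tariq: $250,000

The entire $750,000 passes to the descendants.
That amount ($750,000) is divided into 3 shares of $250,000: Harun and Tariq each take $250,000; Zelie's $250,000 share passes to Zelie's issue.
Zelie's share ($250,000) is divided into 2 shares of $125,000: Chioma and Dagny each take $125,000.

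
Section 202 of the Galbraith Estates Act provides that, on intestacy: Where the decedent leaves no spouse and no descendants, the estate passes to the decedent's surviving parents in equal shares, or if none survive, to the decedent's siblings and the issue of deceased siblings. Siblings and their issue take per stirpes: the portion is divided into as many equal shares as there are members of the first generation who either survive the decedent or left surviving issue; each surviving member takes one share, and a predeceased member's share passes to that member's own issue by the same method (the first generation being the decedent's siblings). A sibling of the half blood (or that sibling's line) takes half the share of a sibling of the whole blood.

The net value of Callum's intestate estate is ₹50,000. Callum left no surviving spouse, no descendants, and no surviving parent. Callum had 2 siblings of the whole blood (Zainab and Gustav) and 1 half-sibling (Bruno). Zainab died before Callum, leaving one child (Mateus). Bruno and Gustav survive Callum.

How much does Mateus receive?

The entire ₹50,000 passes to the siblings and their issue.
Counting each half-blood sibling's line as half a unit, there are 5/2 units in ₹50,000, so one unit is ₹20,000. Whole-blood lines (Zainab and Gustav) take ₹20,000 each; half-blood lines (Bruno) take ₹10,000 each.
Zainab's share (₹20,000) passes entirely to Mateus.

Mateus receives ₹20,000.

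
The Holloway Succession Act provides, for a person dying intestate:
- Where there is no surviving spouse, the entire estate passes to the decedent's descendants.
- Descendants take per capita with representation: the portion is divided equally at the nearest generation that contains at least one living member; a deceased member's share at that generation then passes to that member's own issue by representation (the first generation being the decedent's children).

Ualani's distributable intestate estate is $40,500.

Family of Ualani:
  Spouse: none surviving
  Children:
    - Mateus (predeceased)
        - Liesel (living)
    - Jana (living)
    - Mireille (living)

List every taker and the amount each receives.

Liesel: $13,500; Jana: $13,500; Mireille: $13,500

The entire $40,500 passes to the descendants.
That amount ($40,500) is divided into 3 shares of $13,500: Jana and Mireille each take $13,500; Mateus's $13,500 share passes to Mateus's issue.
Mateus's share ($13,500) passes entirely to Liesel.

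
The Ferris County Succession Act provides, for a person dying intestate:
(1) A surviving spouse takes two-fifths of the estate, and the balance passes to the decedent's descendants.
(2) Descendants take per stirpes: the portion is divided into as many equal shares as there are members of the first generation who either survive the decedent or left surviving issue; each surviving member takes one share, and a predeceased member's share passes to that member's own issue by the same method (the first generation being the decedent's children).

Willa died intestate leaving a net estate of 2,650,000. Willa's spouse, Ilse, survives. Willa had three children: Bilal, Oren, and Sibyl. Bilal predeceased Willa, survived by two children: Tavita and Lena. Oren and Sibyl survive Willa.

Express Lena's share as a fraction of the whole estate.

Lena receives 1/10 of the estate.

Ilse takes two-fifths of 2,650,000 = 1,060,000. The remaining 1,590,000 passes to the descendants.
The descendants' portion (1,590,000) is divided into 3 shares of 530,000: Oren and Sibyl each take 530,000; Bilal's 530,000 share passes to Bilal's issue.
Bilal's share (530,000) is divided into 2 shares of 265,000: Tavita and Lena each take 265,000.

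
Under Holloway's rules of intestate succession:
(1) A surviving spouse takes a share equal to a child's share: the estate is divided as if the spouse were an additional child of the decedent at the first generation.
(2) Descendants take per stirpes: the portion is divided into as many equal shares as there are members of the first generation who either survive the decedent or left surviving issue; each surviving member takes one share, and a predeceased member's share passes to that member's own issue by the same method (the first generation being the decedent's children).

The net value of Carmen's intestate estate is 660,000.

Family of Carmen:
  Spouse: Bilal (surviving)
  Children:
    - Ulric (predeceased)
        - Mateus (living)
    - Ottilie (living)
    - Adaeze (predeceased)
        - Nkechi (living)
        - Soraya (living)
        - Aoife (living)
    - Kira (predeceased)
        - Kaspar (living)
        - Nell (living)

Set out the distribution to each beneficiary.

The spouse counts as an additional share at the children's level, so there are 5 primary shares of 132,000. Bilal takes one such share (132,000).
The children's combined portion (528,000) is divided into 4 shares of 132,000: Ottilie takes 132,000; Ulric's 132,000 share passes to Ulric's issue; Adaeze's 132,000 share passes to Adaeze's issue; Kira's 132,000 share passes to Kira's issue.
Ulric's share (132,000) passes entirely to Mateus.
Adaeze's share (132,000) is divided into 3 shares of 44,000: Nkechi, Soraya, and Aoife each take 44,000.
Kira's share (132,000) is divided into 2 shares of 66,000: Kaspar and Nell each take 66,000.

Bilal: 132,000; Mateus: 132,000; Ottilie: 132,000; Nkechi: 44,000; Soraya: 44,000; Aoife: 44,000; Kaspar: 66,000; Nell: 66,000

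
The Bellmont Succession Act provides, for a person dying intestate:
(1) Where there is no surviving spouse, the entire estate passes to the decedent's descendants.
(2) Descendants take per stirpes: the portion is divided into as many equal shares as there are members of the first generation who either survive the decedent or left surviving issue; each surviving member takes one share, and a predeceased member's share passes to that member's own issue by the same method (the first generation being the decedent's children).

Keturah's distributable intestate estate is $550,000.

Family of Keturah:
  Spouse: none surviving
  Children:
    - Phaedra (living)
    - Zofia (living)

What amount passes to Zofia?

Zofia receives $275,000.

The entire $550,000 passes to the descendants.
That amount ($550,000) is divided into 2 shares of $275,000: Phaedra and Zofia each take $275,000.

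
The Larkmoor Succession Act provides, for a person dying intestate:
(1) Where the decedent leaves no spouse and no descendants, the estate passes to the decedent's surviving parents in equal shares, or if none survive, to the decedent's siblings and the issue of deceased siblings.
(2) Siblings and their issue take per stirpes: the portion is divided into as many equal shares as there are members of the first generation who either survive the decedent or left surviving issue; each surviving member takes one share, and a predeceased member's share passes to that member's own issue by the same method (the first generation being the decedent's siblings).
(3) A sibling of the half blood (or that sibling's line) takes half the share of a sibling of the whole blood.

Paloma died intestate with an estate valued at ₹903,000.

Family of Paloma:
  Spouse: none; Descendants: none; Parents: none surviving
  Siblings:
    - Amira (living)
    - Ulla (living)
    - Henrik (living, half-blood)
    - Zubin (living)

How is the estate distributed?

The entire ₹903,000 passes to the siblings and their issue.
Counting each half-blood sibling's line as half a unit, there are 7/2 units in ₹903,000, so one unit is ₹258,000. Whole-blood lines (Amira, Ulla, and Zubin) take ₹258,000 each; half-blood lines (Henrik) take ₹129,000 each.

Amira: ₹258,000; Ulla: ₹258,000; Henrik: ₹129,000; Zubin: ₹258,000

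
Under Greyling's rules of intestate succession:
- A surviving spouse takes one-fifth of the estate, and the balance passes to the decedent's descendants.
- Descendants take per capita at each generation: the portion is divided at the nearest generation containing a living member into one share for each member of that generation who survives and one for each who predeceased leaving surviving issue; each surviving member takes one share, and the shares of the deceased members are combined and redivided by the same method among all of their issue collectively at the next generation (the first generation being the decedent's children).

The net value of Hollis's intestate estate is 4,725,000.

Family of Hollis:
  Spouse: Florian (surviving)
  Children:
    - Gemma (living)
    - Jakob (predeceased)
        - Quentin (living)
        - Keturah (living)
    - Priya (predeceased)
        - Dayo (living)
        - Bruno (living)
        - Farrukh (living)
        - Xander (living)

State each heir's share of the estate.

Florian: 945,000; Gemma: 1,260,000; Quentin: 420,000; Keturah: 420,000; Dayo: 420,000; Bruno: 420,000; Farrukh: 420,000; Xander: 420,000

Florian takes one-fifth of 4,725,000 = 945,000. The remaining 3,780,000 passes to the descendants.
The descendants' portion (3,780,000) is divided at the children's generation into 3 shares of 1,260,000. Gemma takes 1,260,000. The 2 shares of the deceased (Jakob and Priya) are combined into a pool of 2,520,000.
That pool (2,520,000) is divided at the grandchildren's generation equally among Quentin, Keturah, Dayo, Bruno, Farrukh, and Xander: 420,000 each.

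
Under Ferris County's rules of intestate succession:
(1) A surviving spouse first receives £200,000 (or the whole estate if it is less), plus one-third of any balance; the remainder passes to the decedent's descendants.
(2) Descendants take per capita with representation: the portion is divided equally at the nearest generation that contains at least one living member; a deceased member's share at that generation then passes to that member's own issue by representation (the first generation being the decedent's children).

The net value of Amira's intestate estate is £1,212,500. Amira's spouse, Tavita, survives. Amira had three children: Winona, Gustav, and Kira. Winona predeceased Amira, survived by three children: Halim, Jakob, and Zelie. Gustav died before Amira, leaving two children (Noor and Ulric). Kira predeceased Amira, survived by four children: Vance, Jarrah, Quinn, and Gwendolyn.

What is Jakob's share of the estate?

Tavita first takes £200,000, leaving a balance of £1,012,500. Tavita then takes one-third of the balance (£337,500), for a total of £537,500. The remaining £675,000 passes to the descendants.
No child survives, so the initial division is made at the grandchildren's generation.
The descendants' portion (£675,000) is divided into 9 shares of £75,000: Halim, Jakob, Zelie, Noor, Ulric, Vance, Jarrah, Quinn, and Gwendolyn each take £75,000.

Jakob receives £75,000.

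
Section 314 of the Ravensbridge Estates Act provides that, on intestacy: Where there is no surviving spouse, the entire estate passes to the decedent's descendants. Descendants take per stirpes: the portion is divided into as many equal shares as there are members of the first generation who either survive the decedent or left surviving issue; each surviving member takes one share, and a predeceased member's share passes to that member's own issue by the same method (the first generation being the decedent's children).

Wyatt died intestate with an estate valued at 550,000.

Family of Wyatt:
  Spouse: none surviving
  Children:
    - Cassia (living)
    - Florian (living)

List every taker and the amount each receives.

The entire 550,000 passes to the descendants.
That amount (550,000) is divided into 2 shares of 275,000: Cassia and Florian each take 275,000.

Cassia: 275,000; Florian: 275,000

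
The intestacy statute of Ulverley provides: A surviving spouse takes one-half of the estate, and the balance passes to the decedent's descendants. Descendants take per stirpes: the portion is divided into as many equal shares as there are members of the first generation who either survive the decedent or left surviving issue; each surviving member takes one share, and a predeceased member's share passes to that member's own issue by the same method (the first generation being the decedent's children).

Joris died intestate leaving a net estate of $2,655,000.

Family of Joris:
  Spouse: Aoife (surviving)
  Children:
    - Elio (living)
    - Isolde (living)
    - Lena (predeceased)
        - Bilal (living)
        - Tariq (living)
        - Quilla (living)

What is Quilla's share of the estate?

Aoife takes one-half of $2,655,000 = $1,327,500. The remaining $1,327,500 passes to the descendants.
The descendants' portion ($1,327,500) is divided into 3 shares of $442,500: Elio and Isolde each take $442,500; Lena's $442,500 share passes to Lena's issue.
Lena's share ($442,500) is divided into 3 shares of $147,500: Bilal, Tariq, and Quilla each take $147,500.

Quilla receives $147,500.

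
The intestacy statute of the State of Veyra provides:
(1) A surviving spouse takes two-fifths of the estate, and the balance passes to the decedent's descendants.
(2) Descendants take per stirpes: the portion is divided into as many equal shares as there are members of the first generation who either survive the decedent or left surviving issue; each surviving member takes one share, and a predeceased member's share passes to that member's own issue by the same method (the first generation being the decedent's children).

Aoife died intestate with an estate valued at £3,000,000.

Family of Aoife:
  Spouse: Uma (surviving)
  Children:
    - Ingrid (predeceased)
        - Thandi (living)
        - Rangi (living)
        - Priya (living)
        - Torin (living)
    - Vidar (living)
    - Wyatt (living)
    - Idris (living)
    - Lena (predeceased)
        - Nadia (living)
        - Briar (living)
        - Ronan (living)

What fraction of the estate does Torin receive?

Torin receives 3/100 of the estate.

Uma takes two-fifths of £3,000,000 = £1,200,000. The remaining £1,800,000 passes to the descendants.
The descendants' portion (£1,800,000) is divided into 5 shares of £360,000: Vidar, Wyatt, and Idris each take £360,000; Ingrid's £360,000 share passes to Ingrid's issue; Lena's £360,000 share passes to Lena's issue.
Ingrid's share (£360,000) is divided into 4 shares of £90,000: Thandi, Rangi, Priya, and Torin each take £90,000.
Lena's share (£360,000) is divided into 3 shares of £120,000: Nadia, Briar, and Ronan each take £120,000.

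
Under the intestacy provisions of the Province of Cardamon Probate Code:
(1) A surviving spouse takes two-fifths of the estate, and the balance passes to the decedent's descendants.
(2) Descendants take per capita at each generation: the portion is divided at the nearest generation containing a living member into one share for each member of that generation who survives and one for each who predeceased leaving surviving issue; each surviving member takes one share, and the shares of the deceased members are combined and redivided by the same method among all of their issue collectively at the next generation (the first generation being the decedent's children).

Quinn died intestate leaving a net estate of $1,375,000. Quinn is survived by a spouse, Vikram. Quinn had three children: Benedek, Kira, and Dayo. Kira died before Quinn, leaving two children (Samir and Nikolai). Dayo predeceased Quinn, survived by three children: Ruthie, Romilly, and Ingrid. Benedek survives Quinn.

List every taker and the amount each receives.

Vikram takes two-fifths of $1,375,000 = $550,000. The remaining $825,000 passes to the descendants.
The descendants' portion ($825,000) is divided at the children's generation into 3 shares of $275,000. Benedek takes $275,000. The 2 shares of the deceased (Kira and Dayo) are combined into a pool of $550,000.
That pool ($550,000) is divided at the grandchildren's generation equally among Samir, Nikolai, Ruthie, Romilly, and Ingrid: $110,000 each.

Vikram: $550,000; Benedek: $275,000; Samir: $110,000; Nikolai: $110,000; Ruthie: $110,000; Romilly: $110,000; Ingrid: $110,000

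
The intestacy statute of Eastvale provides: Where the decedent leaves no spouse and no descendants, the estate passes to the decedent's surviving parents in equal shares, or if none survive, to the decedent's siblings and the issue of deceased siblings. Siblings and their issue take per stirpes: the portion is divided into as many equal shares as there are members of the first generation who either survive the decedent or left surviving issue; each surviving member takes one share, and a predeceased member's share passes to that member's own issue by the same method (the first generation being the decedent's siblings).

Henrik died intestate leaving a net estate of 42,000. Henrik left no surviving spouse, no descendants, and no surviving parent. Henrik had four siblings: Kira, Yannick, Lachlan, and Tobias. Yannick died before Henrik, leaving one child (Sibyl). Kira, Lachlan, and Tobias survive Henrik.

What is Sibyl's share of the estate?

The entire 42,000 passes to the siblings and their issue.
That amount (42,000) is divided into 4 shares of 10,500: Kira, Lachlan, and Tobias each take 10,500; Yannick's 10,500 share passes to Yannick's issue.
Yannick's share (10,500) passes entirely to Sibyl.

Sibyl receives 10,500.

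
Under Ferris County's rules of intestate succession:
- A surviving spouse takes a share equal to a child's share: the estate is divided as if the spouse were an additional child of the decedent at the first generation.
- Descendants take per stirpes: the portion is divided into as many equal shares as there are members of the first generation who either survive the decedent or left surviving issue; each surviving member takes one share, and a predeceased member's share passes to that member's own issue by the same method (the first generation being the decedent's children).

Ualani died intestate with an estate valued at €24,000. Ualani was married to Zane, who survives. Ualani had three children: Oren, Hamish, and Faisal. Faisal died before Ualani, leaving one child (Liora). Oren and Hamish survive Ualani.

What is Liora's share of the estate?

Liora receives €6,000.

The spouse counts as an additional share at the children's level, so there are 4 primary shares of €6,000. Zane takes one such share (€6,000).
The children's combined portion (€18,000) is divided into 3 shares of €6,000: Oren and Hamish each take €6,000; Faisal's €6,000 share passes to Faisal's issue.
Faisal's share (€6,000) passes entirely to Liora.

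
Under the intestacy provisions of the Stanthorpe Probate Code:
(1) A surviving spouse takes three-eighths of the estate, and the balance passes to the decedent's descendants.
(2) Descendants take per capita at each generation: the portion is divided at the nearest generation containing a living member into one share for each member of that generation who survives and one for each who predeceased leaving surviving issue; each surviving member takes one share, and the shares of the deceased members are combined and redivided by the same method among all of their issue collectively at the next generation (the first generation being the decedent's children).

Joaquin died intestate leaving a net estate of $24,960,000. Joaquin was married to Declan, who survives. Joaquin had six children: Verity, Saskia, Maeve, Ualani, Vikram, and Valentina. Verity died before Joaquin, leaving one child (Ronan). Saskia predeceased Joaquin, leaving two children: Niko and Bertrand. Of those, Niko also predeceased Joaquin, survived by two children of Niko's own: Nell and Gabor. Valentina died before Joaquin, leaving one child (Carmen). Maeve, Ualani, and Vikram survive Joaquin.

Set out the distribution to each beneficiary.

Declan takes three-eighths of $24,960,000 = $9,360,000. The remaining $15,600,000 passes to the descendants.
The descendants' portion ($15,600,000) is divided at the children's generation into 6 shares of $2,600,000. Maeve, Ualani, and Vikram each take $2,600,000. The 3 shares of the deceased (Verity, Saskia, and Valentina) are combined into a pool of $7,800,000.
That pool ($7,800,000) is divided at the grandchildren's generation into 4 shares of $1,950,000. Ronan, Bertrand, and Carmen each take $1,950,000. The remaining share for the deceased Niko ($1,950,000) is carried to the next generation.
That pool ($1,950,000) is divided at the great-grandchildren's generation equally among Nell and Gabor: $975,000 each.

Declan: $9,360,000; Ronan: $1,950,000; Nell: $975,000; Gabor: $975,000; Bertrand: $1,950,000; Maeve: $2,600,000; Ualani: $2,600,000; Vikram: $2,600,000; Carmen: $1,950,000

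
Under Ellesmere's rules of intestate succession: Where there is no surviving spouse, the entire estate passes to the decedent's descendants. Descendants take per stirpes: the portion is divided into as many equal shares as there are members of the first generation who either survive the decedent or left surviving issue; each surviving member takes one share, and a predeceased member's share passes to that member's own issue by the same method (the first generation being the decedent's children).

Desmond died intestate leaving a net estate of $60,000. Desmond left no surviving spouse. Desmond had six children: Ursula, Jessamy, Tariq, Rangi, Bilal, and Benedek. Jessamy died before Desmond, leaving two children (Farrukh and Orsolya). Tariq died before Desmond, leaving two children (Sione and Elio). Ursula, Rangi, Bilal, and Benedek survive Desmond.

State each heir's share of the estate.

Ursula: $10,000; Farrukh: $5,000; Orsolya: $5,000; Sione: $5,000; Elio: $5,000; Rangi: $10,000; Bilal: $10,000; Benedek: $10,000

The entire $60,000 passes to the descendants.
That amount ($60,000) is divided into 6 shares of $10,000: Ursula, Rangi, Bilal, and Benedek each take $10,000; Jessamy's $10,000 share passes to Jessamy's issue; Tariq's $10,000 share passes to Tariq's issue.
Jessamy's share ($10,000) is divided into 2 shares of $5,000: Farrukh and Orsolya each take $5,000.
Tariq's share ($10,000) is divided into 2 shares of $5,000: Sione and Elio each take $5,000.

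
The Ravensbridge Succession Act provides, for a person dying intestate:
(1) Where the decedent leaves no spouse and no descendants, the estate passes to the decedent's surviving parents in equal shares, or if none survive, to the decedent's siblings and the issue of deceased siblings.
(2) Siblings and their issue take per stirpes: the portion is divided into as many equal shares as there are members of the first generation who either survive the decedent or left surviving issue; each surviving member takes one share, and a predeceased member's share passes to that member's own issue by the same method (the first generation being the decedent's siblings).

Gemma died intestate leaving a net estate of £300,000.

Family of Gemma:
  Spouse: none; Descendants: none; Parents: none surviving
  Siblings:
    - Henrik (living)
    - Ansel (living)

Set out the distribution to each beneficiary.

The entire £300,000 passes to the siblings and their issue.
That amount (£300,000) is divided into 2 shares of £150,000: Henrik and Ansel each take £150,000.

Henrik: £150,000; Ansel: £150,000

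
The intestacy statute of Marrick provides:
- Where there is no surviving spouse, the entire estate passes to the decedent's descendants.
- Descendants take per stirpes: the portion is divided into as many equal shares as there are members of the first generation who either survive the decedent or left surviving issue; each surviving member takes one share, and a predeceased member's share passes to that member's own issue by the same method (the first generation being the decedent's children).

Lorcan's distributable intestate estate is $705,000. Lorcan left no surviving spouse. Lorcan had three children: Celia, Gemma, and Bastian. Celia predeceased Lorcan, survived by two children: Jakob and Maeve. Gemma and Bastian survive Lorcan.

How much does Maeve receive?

Maeve receives $117,500.

The entire $705,000 passes to the descendants.
That amount ($705,000) is divided into 3 shares of $235,000: Gemma and Bastian each take $235,000; Celia's $235,000 share passes to Celia's issue.
Celia's share ($235,000) is divided into 2 shares of $117,500: Jakob and Maeve each take $117,500.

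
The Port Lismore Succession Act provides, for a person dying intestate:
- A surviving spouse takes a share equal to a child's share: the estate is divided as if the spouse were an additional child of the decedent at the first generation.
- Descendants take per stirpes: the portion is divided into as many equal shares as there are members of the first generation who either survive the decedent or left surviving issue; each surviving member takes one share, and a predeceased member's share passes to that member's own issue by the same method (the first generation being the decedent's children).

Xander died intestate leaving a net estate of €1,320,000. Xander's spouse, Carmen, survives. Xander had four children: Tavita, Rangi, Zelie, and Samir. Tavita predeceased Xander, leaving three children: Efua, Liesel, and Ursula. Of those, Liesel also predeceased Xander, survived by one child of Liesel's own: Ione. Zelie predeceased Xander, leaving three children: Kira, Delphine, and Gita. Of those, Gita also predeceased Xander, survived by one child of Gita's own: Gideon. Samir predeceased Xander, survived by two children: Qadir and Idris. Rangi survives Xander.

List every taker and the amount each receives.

Carmen: €264,000; Efua: €88,000; Ione: €88,000; Ursula: €88,000; Rangi: €264,000; Kira: €88,000; Delphine: €88,000; Gideon: €88,000; Qadir: €132,000; Idris: €132,000

The spouse counts as an additional share at the children's level, so there are 5 primary shares of €264,000. Carmen takes one such share (€264,000).
The children's combined portion (€1,056,000) is divided into 4 shares of €264,000: Rangi takes €264,000; Tavita's €264,000 share passes to Tavita's issue; Zelie's €264,000 share passes to Zelie's issue; Samir's €264,000 share passes to Samir's issue.
Tavita's share (€264,000) is divided into 3 shares of €88,000: Efua and Ursula each take €88,000; Liesel's €88,000 share passes to Liesel's issue.
Liesel's share (€88,000) passes entirely to Ione.
Zelie's share (€264,000) is divided into 3 shares of €88,000: Kira and Delphine each take €88,000; Gita's €88,000 share passes to Gita's issue.
Gita's share (€88,000) passes entirely to Gideon.
Samir's share (€264,000) is divided into 2 shares of €132,000: Qadir and Idris each take €132,000.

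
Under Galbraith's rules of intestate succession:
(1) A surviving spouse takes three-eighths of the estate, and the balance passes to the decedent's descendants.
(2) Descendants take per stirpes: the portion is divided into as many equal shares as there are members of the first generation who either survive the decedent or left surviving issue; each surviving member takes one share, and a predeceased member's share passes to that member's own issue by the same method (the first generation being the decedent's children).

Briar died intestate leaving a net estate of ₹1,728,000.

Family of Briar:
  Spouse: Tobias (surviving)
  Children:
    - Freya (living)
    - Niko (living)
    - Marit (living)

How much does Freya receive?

Freya receives ₹360,000.

Tobias takes three-eighths of ₹1,728,000 = ₹648,000. The remaining ₹1,080,000 passes to the descendants.
The descendants' portion (₹1,080,000) is divided into 3 shares of ₹360,000: Freya, Niko, and Marit each take ₹360,000.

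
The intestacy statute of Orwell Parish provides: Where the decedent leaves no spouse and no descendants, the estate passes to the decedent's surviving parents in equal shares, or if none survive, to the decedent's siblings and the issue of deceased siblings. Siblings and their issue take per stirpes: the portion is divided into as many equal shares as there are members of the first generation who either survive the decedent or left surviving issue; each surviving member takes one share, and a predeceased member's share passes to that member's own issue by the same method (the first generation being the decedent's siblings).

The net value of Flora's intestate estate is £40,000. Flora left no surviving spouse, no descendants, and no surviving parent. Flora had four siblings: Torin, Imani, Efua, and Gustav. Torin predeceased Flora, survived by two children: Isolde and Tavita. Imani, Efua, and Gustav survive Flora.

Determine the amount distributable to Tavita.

The entire £40,000 passes to the siblings and their issue.
That amount (£40,000) is divided into 4 shares of £10,000: Imani, Efua, and Gustav each take £10,000; Torin's £10,000 share passes to Torin's issue.
Torin's share (£10,000) is divided into 2 shares of £5,000: Isolde and Tavita each take £5,000.

Tavita receives £5,000.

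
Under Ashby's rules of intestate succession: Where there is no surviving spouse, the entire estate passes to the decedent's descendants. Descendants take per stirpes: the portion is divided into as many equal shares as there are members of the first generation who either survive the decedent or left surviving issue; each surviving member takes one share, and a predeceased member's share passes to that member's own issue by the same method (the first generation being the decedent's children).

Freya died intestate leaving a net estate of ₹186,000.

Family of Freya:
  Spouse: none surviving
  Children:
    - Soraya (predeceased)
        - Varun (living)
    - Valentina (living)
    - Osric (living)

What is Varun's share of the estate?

Varun receives ₹62,000.

The entire ₹186,000 passes to the descendants.
That amount (₹186,000) is divided into 3 shares of ₹62,000: Valentina and Osric each take ₹62,000; Soraya's ₹62,000 share passes to Soraya's issue.
Soraya's share (₹62,000) passes entirely to Varun.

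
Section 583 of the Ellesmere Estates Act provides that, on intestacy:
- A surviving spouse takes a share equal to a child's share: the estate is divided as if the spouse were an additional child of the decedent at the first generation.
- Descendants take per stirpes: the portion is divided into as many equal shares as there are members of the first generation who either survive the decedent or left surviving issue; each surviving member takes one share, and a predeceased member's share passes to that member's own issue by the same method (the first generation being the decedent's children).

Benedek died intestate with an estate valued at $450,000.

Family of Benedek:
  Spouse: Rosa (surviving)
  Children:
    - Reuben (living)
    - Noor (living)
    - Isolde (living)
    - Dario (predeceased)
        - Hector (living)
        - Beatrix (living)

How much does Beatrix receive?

The spouse counts as an additional share at the children's level, so there are 5 primary shares of $90,000. Rosa takes one such share ($90,000).
The children's combined portion ($360,000) is divided into 4 shares of $90,000: Reuben, Noor, and Isolde each take $90,000; Dario's $90,000 share passes to Dario's issue.
Dario's share ($90,000) is divided into 2 shares of $45,000: Hector and Beatrix each take $45,000.

Beatrix receives $45,000.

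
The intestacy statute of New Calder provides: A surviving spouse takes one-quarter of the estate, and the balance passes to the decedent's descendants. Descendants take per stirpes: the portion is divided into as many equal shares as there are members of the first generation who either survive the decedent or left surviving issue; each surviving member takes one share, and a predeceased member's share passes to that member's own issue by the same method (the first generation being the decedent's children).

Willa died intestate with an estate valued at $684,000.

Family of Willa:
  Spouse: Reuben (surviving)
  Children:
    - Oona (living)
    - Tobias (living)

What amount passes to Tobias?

Tobias receives $256,500.

Reuben takes one-quarter of $684,000 = $171,000. The remaining $513,000 passes to the descendants.
The descendants' portion ($513,000) is divided into 2 shares of $256,500: Oona and Tobias each take $256,500.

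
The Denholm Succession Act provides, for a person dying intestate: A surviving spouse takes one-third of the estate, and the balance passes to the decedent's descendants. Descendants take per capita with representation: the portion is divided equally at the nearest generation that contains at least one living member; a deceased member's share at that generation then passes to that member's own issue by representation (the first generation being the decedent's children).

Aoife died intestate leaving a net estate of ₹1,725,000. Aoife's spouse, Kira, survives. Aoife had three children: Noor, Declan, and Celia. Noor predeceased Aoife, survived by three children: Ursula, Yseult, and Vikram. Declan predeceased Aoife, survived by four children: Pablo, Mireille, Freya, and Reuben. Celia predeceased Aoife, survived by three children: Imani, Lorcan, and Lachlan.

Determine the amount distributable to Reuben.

Kira takes one-third of ₹1,725,000 = ₹575,000. The remaining ₹1,150,000 passes to the descendants.
No child survives, so the initial division is made at the grandchildren's generation.
The descendants' portion (₹1,150,000) is divided into 10 shares of ₹115,000: Ursula, Yseult, Vikram, Pablo, Mireille, Freya, Reuben, Imani, Lorcan, and Lachlan each take ₹115,000.

Reuben receives ₹115,000.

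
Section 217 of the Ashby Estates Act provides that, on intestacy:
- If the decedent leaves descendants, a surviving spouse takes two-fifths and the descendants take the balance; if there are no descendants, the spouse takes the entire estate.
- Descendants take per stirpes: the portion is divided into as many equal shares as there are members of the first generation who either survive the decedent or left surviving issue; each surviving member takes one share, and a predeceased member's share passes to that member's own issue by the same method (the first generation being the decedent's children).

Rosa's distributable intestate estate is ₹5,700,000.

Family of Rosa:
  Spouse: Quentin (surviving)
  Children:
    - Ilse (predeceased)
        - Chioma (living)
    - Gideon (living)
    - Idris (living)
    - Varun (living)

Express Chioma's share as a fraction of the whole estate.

Quentin takes two-fifths of ₹5,700,000 = ₹2,280,000. The remaining ₹3,420,000 passes to the descendants.
The descendants' portion (₹3,420,000) is divided into 4 shares of ₹855,000: Gideon, Idris, and Varun each take ₹855,000; Ilse's ₹855,000 share passes to Ilse's issue.
Ilse's share (₹855,000) passes entirely to Chioma.

Chioma receives 3/20 of the estate.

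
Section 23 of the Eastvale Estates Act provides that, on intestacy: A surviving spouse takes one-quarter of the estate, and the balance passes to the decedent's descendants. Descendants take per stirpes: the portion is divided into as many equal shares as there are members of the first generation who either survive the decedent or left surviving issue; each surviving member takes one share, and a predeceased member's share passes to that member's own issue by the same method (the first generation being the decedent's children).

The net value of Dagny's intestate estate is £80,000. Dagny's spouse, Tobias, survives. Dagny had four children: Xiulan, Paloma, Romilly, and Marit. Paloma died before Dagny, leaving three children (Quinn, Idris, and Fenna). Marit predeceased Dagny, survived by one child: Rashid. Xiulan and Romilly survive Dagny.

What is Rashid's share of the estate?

Rashid receives £15,000.

Tobias takes one-quarter of £80,000 = £20,000. The remaining £60,000 passes to the descendants.
The descendants' portion (£60,000) is divided into 4 shares of £15,000: Xiulan and Romilly each take £15,000; Paloma's £15,000 share passes to Paloma's issue; Marit's £15,000 share passes to Marit's issue.
Paloma's share (£15,000) is divided into 3 shares of £5,000: Quinn, Idris, and Fenna each take £5,000.
Marit's share (£15,000) passes entirely to Rashid.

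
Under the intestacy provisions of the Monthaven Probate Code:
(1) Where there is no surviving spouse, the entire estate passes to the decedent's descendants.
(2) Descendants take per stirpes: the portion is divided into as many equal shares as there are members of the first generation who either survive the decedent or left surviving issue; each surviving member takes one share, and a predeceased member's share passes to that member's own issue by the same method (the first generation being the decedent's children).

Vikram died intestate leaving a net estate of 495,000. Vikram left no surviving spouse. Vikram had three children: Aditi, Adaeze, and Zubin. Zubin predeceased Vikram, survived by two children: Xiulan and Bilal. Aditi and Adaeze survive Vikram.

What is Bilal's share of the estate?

Bilal receives 82,500.

The entire 495,000 passes to the descendants.
That amount (495,000) is divided into 3 shares of 165,000: Aditi and Adaeze each take 165,000; Zubin's 165,000 share passes to Zubin's issue.
Zubin's share (165,000) is divided into 2 shares of 82,500: Xiulan and Bilal each take 82,500.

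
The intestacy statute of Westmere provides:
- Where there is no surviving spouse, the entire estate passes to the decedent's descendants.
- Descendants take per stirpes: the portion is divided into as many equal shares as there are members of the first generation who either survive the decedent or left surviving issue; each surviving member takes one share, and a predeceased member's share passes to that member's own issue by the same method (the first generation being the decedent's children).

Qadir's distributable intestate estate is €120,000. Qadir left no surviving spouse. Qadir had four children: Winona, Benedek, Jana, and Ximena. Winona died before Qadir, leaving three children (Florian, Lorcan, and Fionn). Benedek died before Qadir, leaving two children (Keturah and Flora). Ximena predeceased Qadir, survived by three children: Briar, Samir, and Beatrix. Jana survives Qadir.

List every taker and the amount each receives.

The entire €120,000 passes to the descendants.
That amount (€120,000) is divided into 4 shares of €30,000: Jana takes €30,000; Winona's €30,000 share passes to Winona's issue; Benedek's €30,000 share passes to Benedek's issue; Ximena's €30,000 share passes to Ximena's issue.
Winona's share (€30,000) is divided into 3 shares of €10,000: Florian, Lorcan, and Fionn each take €10,000.
Benedek's share (€30,000) is divided into 2 shares of €15,000: Keturah and Flora each take €15,000.
Ximena's share (€30,000) is divided into 3 shares of €10,000: Briar, Samir, and Beatrix each take €10,000.

Florian: €10,000; Lorcan: €10,000; Fionn: €10,000; Keturah: €15,000; Flora: €15,000; Jana: €30,000; Briar: €10,000; Samir: €10,000; Beatrix: €10,000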